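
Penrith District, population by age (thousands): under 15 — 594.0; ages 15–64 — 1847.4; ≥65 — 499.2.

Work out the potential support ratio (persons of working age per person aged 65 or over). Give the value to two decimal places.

Potential support ratio: 3.70

Potential support ratio = 1847.4 / 499.2 = 3.70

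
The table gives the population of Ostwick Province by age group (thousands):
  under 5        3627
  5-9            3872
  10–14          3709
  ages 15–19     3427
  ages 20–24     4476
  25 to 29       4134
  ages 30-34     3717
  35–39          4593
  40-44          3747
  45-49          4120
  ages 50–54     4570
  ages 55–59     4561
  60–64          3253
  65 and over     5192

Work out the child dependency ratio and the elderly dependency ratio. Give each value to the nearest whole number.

Youth dependency ratio: 28
Old-age dependency ratio: 13

0–14: 3627 + 3872 + 3709 = 11208
15–64: 3427 + 4476 + 4134 + 3717 + 4593 + 3747 + 4120 + 4570 + 4561 + 3253 = 40598
65+: 5192
Youth dependency ratio = 11208 / 40598 × 100 = 28
Old-age dependency ratio = 5192 / 40598 × 100 = 13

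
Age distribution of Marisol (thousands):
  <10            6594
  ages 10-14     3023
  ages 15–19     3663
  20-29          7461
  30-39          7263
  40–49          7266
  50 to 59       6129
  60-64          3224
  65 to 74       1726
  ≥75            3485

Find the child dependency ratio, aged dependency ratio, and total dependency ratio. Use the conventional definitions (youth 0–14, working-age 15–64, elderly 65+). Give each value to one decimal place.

0–14: 6594 + 3023 = 9617
15–64: 3663 + 7461 + 7263 + 7266 + 6129 + 3224 = 35006
65+: 1726 + 3485 = 5211
Youth dependency ratio = 9617 / 35006 × 100 = 27.5
Old-age dependency ratio = 5211 / 35006 × 100 = 14.9
Total dependency ratio = (9617 + 5211) / 35006 × 100 = 14828 / 35006 × 100 = 42.4

Youth dependency ratio: 27.5
Old-age dependency ratio: 14.9
Total dependency ratio: 42.4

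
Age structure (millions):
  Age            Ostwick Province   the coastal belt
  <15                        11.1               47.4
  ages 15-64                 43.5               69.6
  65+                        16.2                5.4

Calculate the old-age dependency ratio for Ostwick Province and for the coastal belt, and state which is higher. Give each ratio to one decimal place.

Ostwick Province: 37.2
the coastal belt: 7.8
Higher: Ostwick Province

Ostwick Province: 16.2 / 43.5 × 100 = 37.2
the coastal belt: 5.4 / 69.6 × 100 = 7.8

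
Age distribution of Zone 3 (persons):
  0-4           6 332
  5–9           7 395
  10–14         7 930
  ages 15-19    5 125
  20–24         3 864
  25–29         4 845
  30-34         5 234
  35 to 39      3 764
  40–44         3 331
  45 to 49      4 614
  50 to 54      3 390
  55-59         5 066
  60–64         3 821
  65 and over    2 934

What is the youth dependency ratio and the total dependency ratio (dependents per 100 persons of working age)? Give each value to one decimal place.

Youth dependency ratio: 50.3
Total dependency ratio: 57.1

0–14: 6 332 + 7 395 + 7 930 = 21 657
15–64: 5 125 + 3 864 + 4 845 + 5 234 + 3 764 + 3 331 + 4 614 + 3 390 + 5 066 + 3 821 = 43 054
65+: 2 934
Youth dependency ratio = 21 657 / 43 054 × 100 = 50.3
Total dependency ratio = (21 657 + 2 934) / 43 054 × 100 = 24 591 / 43 054 × 100 = 57.1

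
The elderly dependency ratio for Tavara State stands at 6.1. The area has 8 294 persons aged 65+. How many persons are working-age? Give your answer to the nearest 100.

Working-age: 136 000

Old-age dependency ratio = elderly / working-age × 100
6.1 = 8 294 / W × 100
⇒ 136 000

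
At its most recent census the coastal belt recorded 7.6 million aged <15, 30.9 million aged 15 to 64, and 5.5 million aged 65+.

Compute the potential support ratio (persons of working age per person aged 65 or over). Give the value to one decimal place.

Potential support ratio = 30.9 / 5.5 = 5.6

Potential support ratio: 5.6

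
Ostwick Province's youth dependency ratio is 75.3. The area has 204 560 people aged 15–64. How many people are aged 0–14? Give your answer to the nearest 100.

Aged 0–14: 154 000

Youth dependency ratio = youth / working-age × 100
75.3 = Y / 204 560 × 100
⇒ 154 000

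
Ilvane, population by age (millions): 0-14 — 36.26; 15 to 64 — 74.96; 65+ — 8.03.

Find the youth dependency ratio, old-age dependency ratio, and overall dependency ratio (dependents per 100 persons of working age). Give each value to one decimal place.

Youth dependency ratio: 48.4
Old-age dependency ratio: 10.7
Total dependency ratio: 59.1

Youth dependency ratio = 36.26 / 74.96 × 100 = 48.4
Old-age dependency ratio = 8.03 / 74.96 × 100 = 10.7
Total dependency ratio = (36.26 + 8.03) / 74.96 × 100 = 44.29 / 74.96 × 100 = 59.1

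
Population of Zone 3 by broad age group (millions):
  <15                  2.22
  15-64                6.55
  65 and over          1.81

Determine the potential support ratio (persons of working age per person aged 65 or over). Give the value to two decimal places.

Potential support ratio = 6.55 / 1.81 = 3.62

Potential support ratio: 3.62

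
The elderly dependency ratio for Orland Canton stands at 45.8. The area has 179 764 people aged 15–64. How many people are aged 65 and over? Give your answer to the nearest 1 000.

Aged 65 and over: 82 000

Old-age dependency ratio = elderly / working-age × 100
45.8 = E / 179 764 × 100
⇒ 82 000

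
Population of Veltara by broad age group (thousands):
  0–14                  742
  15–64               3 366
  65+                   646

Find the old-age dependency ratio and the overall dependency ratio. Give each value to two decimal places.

Old-age dependency ratio: 19.19
Total dependency ratio: 41.24

Old-age dependency ratio = 646 / 3 366 × 100 = 19.19
Total dependency ratio = (742 + 646) / 3 366 × 100 = 1 388 / 3 366 × 100 = 41.24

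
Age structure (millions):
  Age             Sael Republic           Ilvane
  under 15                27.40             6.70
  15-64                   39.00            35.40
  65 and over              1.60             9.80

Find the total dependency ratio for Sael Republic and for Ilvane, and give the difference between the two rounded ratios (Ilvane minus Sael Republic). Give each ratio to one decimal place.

Sael Republic: (27.40 + 1.60) / 39.00 × 100 = 29.00 / 39.00 × 100 = 74.4
Ilvane: (6.70 + 9.80) / 35.40 × 100 = 16.50 / 35.40 × 100 = 46.6

Sael Republic: 74.4
Ilvane: 46.6
Difference: -27.8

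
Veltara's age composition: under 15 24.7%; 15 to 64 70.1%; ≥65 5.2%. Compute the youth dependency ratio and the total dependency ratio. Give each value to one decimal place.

Youth dependency ratio: 35.2
Total dependency ratio: 42.7

Youth dependency ratio = 24.7 / 70.1 × 100 = 35.2
Total dependency ratio = (24.7 + 5.2) / 70.1 × 100 = 29.9 / 70.1 × 100 = 42.7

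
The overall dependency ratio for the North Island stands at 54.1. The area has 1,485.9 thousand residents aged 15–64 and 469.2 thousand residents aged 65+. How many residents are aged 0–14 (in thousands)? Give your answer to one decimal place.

Aged 0–14: 334.7

Total dependency ratio = (youth + elderly) / working-age × 100
54.1 = (Y + 469.2) / 1,485.9 × 100
⇒ 334.7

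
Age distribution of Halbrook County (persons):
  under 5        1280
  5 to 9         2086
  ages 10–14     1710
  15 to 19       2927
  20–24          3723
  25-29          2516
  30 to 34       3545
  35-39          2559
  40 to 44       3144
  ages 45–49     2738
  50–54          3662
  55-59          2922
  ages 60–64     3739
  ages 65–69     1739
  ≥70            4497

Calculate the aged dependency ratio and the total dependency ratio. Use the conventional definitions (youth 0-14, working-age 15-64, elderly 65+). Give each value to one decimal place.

0–14: 1280 + 2086 + 1710 = 5076
15–64: 2927 + 3723 + 2516 + 3545 + 2559 + 3144 + 2738 + 3662 + 2922 + 3739 = 31475
65+: 1739 + 4497 = 6236
Old-age dependency ratio = 6236 / 31475 × 100 = 19.8
Total dependency ratio = (5076 + 6236) / 31475 × 100 = 11312 / 31475 × 100 = 35.9

Old-age dependency ratio: 19.8
Total dependency ratio: 35.9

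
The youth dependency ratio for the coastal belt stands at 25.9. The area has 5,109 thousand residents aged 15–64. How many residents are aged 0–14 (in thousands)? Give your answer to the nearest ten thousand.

Youth dependency ratio = youth / working-age × 100
25.9 = Y / 5,109 × 100
⇒ 1,320

Aged 0–14: 1,320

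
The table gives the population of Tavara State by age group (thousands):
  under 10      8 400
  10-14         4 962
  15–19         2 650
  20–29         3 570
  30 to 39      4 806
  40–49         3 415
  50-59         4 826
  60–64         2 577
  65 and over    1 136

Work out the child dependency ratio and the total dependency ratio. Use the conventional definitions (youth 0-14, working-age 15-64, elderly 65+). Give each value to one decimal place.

Youth dependency ratio: 61.2
Total dependency ratio: 66.4

0–14: 8 400 + 4 962 = 13 362
15–64: 2 650 + 3 570 + 4 806 + 3 415 + 4 826 + 2 577 = 21 844
65+: 1 136
Youth dependency ratio = 13 362 / 21 844 × 100 = 61.2
Total dependency ratio = (13 362 + 1 136) / 21 844 × 100 = 14 498 / 21 844 × 100 = 66.4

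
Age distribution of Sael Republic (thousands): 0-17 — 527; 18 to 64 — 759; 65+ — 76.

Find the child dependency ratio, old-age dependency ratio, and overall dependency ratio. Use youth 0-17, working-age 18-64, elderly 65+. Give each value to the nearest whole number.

Youth dependency ratio = 527 / 759 × 100 = 69
Old-age dependency ratio = 76 / 759 × 100 = 10
Total dependency ratio = (527 + 76) / 759 × 100 = 603 / 759 × 100 = 79

Youth dependency ratio: 69
Old-age dependency ratio: 10
Total dependency ratio: 79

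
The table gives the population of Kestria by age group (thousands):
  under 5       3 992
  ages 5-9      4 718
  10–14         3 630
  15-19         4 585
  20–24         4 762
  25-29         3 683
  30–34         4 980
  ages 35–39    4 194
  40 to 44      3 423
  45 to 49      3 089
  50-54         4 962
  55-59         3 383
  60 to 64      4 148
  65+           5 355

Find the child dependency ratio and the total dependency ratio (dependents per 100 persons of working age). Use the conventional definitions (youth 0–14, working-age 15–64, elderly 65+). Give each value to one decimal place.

Youth dependency ratio: 29.9
Total dependency ratio: 42.9

0–14: 3 992 + 4 718 + 3 630 = 12 340
15–64: 4 585 + 4 762 + 3 683 + 4 980 + 4 194 + 3 423 + 3 089 + 4 962 + 3 383 + 4 148 = 41 209
65+: 5 355
Youth dependency ratio = 12 340 / 41 209 × 100 = 29.9
Total dependency ratio = (12 340 + 5 355) / 41 209 × 100 = 17 695 / 41 209 × 100 = 42.9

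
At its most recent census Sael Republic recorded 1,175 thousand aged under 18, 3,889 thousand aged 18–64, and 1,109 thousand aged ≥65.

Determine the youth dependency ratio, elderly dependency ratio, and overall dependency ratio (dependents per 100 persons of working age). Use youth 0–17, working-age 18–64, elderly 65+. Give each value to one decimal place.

Youth dependency ratio: 30.2
Old-age dependency ratio: 28.5
Total dependency ratio: 58.7

Youth dependency ratio = 1,175 / 3,889 × 100 = 30.2
Old-age dependency ratio = 1,109 / 3,889 × 100 = 28.5
Total dependency ratio = (1,175 + 1,109) / 3,889 × 100 = 2,284 / 3,889 × 100 = 58.7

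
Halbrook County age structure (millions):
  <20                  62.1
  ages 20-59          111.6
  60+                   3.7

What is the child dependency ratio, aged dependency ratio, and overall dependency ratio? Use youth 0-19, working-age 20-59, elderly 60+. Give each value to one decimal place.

Youth dependency ratio = 62.1 / 111.6 × 100 = 55.6
Old-age dependency ratio = 3.7 / 111.6 × 100 = 3.3
Total dependency ratio = (62.1 + 3.7) / 111.6 × 100 = 65.8 / 111.6 × 100 = 59.0

Youth dependency ratio: 55.6
Old-age dependency ratio: 3.3
Total dependency ratio: 59.0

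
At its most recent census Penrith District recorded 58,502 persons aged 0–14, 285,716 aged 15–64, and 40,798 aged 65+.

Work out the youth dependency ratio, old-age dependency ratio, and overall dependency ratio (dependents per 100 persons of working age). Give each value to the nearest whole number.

Youth dependency ratio: 20
Old-age dependency ratio: 14
Total dependency ratio: 35

Youth dependency ratio = 58,502 / 285,716 × 100 = 20
Old-age dependency ratio = 40,798 / 285,716 × 100 = 14
Total dependency ratio = (58,502 + 40,798) / 285,716 × 100 = 99,300 / 285,716 × 100 = 35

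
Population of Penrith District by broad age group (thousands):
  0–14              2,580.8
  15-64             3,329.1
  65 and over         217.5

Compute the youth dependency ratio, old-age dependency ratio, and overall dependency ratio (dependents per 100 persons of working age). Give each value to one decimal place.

Youth dependency ratio: 77.5
Old-age dependency ratio: 6.5
Total dependency ratio: 84.1

Youth dependency ratio = 2,580.8 / 3,329.1 × 100 = 77.5
Old-age dependency ratio = 217.5 / 3,329.1 × 100 = 6.5
Total dependency ratio = (2,580.8 + 217.5) / 3,329.1 × 100 = 2,798.3 / 3,329.1 × 100 = 84.1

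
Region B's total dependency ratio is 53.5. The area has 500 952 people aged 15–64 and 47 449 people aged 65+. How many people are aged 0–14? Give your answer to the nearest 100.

Aged 0–14: 220 600

Total dependency ratio = (youth + elderly) / working-age × 100
53.5 = (Y + 47 449) / 500 952 × 100
⇒ 220 600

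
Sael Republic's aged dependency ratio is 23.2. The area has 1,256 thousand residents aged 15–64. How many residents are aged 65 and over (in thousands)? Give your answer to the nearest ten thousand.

Old-age dependency ratio = elderly / working-age × 100
23.2 = E / 1,256 × 100
⇒ 290

Aged 65 and over: 290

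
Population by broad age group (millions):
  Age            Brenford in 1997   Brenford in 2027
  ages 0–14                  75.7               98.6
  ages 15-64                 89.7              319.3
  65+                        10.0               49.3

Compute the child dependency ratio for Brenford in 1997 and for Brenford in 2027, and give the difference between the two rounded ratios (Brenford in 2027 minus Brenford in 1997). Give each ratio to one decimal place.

Brenford in 1997: 84.4
Brenford in 2027: 30.9
Difference: -53.5

Brenford in 1997: 75.7 / 89.7 × 100 = 84.4
Brenford in 2027: 98.6 / 319.3 × 100 = 30.9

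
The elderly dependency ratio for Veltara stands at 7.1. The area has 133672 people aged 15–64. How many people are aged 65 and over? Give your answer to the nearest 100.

Old-age dependency ratio = elderly / working-age × 100
7.1 = E / 133672 × 100
⇒ 9500

Aged 65 and over: 9500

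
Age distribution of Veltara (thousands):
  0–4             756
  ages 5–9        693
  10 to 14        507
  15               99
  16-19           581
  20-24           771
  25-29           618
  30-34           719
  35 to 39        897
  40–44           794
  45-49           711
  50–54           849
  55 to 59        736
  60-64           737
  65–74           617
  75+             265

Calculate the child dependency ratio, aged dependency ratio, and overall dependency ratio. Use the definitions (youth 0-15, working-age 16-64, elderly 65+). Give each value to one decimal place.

0–15: 756 + 693 + 507 + 99 = 2 055
16–64: 581 + 771 + 618 + 719 + 897 + 794 + 711 + 849 + 736 + 737 = 7 413
65+: 617 + 265 = 882
Youth dependency ratio = 2 055 / 7 413 × 100 = 27.7
Old-age dependency ratio = 882 / 7 413 × 100 = 11.9
Total dependency ratio = (2 055 + 882) / 7 413 × 100 = 2 937 / 7 413 × 100 = 39.6

Youth dependency ratio: 27.7
Old-age dependency ratio: 11.9
Total dependency ratio: 39.6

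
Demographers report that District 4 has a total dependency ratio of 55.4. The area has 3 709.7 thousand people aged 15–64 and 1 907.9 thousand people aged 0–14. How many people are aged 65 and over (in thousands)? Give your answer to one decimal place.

Total dependency ratio = (youth + elderly) / working-age × 100
55.4 = (1 907.9 + E) / 3 709.7 × 100
⇒ 147.3

Aged 65 and over: 147.3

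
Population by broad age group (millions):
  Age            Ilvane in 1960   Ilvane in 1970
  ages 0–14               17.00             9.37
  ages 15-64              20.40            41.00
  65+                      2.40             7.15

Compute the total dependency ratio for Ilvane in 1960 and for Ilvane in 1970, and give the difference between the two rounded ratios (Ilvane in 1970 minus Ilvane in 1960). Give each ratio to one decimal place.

Ilvane in 1960: (17.00 + 2.40) / 20.40 × 100 = 19.40 / 20.40 × 100 = 95.1
Ilvane in 1970: (9.37 + 7.15) / 41.00 × 100 = 16.52 / 41.00 × 100 = 40.3

Ilvane in 1960: 95.1
Ilvane in 1970: 40.3
Difference: -54.8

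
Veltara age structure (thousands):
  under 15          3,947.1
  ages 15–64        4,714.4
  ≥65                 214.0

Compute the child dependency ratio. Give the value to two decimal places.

Youth dependency ratio: 83.72

Youth dependency ratio = 3,947.1 / 4,714.4 × 100 = 83.72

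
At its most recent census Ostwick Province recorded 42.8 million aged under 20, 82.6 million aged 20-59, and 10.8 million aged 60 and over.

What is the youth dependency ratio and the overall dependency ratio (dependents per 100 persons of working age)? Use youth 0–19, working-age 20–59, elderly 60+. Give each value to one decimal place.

Youth dependency ratio = 42.8 / 82.6 × 100 = 51.8
Total dependency ratio = (42.8 + 10.8) / 82.6 × 100 = 53.6 / 82.6 × 100 = 64.9

Youth dependency ratio: 51.8
Total dependency ratio: 64.9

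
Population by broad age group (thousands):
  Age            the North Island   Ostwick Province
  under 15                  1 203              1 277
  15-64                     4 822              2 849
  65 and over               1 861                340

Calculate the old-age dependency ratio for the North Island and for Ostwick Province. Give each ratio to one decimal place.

the North Island: 1 861 / 4 822 × 100 = 38.6
Ostwick Province: 340 / 2 849 × 100 = 11.9

the North Island: 38.6
Ostwick Province: 11.9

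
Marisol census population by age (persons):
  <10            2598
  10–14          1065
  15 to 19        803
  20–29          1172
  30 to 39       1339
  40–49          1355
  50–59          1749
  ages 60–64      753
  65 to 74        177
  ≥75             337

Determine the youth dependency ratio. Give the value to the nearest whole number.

0–14: 2598 + 1065 = 3663
15–64: 803 + 1172 + 1339 + 1355 + 1749 + 753 = 7171
65+: 177 + 337 = 514
Youth dependency ratio = 3663 / 7171 × 100 = 51

Youth dependency ratio: 51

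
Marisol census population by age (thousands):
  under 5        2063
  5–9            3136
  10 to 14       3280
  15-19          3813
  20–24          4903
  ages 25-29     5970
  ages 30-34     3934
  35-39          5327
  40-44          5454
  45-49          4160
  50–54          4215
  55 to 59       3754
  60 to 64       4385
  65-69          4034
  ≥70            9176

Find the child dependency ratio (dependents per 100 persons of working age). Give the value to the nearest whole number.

Youth dependency ratio: 18

0–14: 2063 + 3136 + 3280 = 8479
15–64: 3813 + 4903 + 5970 + 3934 + 5327 + 5454 + 4160 + 4215 + 3754 + 4385 = 45915
65+: 4034 + 9176 = 13210
Youth dependency ratio = 8479 / 45915 × 100 = 18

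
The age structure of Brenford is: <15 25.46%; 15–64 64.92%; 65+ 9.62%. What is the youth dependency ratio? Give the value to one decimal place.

Youth dependency ratio: 39.2

Youth dependency ratio = 25.46 / 64.92 × 100 = 39.2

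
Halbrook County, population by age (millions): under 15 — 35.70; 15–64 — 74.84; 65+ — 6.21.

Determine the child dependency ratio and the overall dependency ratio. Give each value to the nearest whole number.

Youth dependency ratio: 48
Total dependency ratio: 56

Youth dependency ratio = 35.70 / 74.84 × 100 = 48
Total dependency ratio = (35.70 + 6.21) / 74.84 × 100 = 41.91 / 74.84 × 100 = 56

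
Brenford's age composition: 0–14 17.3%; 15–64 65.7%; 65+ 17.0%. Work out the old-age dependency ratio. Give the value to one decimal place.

Old-age dependency ratio: 25.9

Old-age dependency ratio = 17.0 / 65.7 × 100 = 25.9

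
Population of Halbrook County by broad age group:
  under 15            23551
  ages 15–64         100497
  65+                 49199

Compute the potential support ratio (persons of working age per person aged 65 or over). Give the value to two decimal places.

Potential support ratio = 100497 / 49199 = 2.04

Potential support ratio: 2.04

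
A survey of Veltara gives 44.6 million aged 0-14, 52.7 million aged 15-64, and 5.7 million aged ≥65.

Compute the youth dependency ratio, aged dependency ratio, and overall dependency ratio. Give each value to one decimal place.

Youth dependency ratio: 84.6
Old-age dependency ratio: 10.8
Total dependency ratio: 95.4

Youth dependency ratio = 44.6 / 52.7 × 100 = 84.6
Old-age dependency ratio = 5.7 / 52.7 × 100 = 10.8
Total dependency ratio = (44.6 + 5.7) / 52.7 × 100 = 50.3 / 52.7 × 100 = 95.4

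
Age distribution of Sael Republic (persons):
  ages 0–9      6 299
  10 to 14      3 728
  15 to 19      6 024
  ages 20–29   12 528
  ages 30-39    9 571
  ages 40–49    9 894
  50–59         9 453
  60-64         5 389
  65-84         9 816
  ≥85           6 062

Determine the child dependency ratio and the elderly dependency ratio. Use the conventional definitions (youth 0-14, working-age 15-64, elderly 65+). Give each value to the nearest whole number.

Youth dependency ratio: 19
Old-age dependency ratio: 30

0–14: 6 299 + 3 728 = 10 027
15–64: 6 024 + 12 528 + 9 571 + 9 894 + 9 453 + 5 389 = 52 859
65+: 9 816 + 6 062 = 15 878
Youth dependency ratio = 10 027 / 52 859 × 100 = 19
Old-age dependency ratio = 15 878 / 52 859 × 100 = 30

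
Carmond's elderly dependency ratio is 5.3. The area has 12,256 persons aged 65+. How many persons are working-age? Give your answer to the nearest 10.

Old-age dependency ratio = elderly / working-age × 100
5.3 = 12,256 / W × 100
⇒ 231,250

Working-age: 231,250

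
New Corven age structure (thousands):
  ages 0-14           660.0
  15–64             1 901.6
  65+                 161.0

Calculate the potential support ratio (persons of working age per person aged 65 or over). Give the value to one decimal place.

Potential support ratio: 11.8

Potential support ratio = 1 901.6 / 161.0 = 11.8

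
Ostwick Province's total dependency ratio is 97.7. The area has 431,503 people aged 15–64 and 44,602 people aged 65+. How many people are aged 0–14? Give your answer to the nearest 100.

Aged 0–14: 377,000

Total dependency ratio = (youth + elderly) / working-age × 100
97.7 = (Y + 44,602) / 431,503 × 100
⇒ 377,000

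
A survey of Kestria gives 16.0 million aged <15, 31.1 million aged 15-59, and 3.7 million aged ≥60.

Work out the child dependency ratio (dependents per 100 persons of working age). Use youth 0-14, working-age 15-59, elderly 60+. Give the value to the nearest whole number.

Youth dependency ratio = 16.0 / 31.1 × 100 = 51

Youth dependency ratio: 51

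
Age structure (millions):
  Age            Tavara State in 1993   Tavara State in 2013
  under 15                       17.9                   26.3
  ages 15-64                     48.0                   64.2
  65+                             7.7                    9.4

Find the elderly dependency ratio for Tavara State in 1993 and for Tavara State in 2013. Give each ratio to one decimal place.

Tavara State in 1993: 7.7 / 48.0 × 100 = 16.0
Tavara State in 2013: 9.4 / 64.2 × 100 = 14.6

Tavara State in 1993: 16.0
Tavara State in 2013: 14.6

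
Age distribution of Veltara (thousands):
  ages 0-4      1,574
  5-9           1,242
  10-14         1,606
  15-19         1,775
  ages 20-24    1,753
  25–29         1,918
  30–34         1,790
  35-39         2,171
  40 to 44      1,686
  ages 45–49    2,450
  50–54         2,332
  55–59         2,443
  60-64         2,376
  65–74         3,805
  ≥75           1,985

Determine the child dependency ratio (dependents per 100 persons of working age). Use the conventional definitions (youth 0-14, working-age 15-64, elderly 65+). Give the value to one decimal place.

Youth dependency ratio: 21.4

0–14: 1,574 + 1,242 + 1,606 = 4,422
15–64: 1,775 + 1,753 + 1,918 + 1,790 + 2,171 + 1,686 + 2,450 + 2,332 + 2,443 + 2,376 = 20,694
65+: 3,805 + 1,985 = 5,790
Youth dependency ratio = 4,422 / 20,694 × 100 = 21.4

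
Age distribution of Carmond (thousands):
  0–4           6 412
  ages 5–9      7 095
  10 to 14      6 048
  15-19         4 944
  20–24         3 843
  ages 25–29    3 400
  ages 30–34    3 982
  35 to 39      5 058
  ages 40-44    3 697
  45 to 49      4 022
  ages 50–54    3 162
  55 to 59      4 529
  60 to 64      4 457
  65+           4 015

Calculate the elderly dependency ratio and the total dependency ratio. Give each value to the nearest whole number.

0–14: 6 412 + 7 095 + 6 048 = 19 555
15–64: 4 944 + 3 843 + 3 400 + 3 982 + 5 058 + 3 697 + 4 022 + 3 162 + 4 529 + 4 457 = 41 094
65+: 4 015
Old-age dependency ratio = 4 015 / 41 094 × 100 = 10
Total dependency ratio = (19 555 + 4 015) / 41 094 × 100 = 23 570 / 41 094 × 100 = 57

Old-age dependency ratio: 10
Total dependency ratio: 57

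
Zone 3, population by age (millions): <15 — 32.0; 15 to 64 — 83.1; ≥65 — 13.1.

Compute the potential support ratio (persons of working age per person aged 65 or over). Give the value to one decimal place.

Potential support ratio: 6.3

Potential support ratio = 83.1 / 13.1 = 6.3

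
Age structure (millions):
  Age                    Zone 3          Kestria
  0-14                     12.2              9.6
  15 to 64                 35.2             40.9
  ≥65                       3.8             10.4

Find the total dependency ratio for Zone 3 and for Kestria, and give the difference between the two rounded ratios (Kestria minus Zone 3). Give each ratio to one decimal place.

Zone 3: (12.2 + 3.8) / 35.2 × 100 = 16.0 / 35.2 × 100 = 45.5
Kestria: (9.6 + 10.4) / 40.9 × 100 = 20.0 / 40.9 × 100 = 48.9

Zone 3: 45.5
Kestria: 48.9
Difference: +3.4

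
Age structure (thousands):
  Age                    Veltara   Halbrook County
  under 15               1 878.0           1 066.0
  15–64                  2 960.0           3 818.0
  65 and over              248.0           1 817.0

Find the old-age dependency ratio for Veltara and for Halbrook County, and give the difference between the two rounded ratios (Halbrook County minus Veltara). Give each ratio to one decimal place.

Veltara: 248.0 / 2 960.0 × 100 = 8.4
Halbrook County: 1 817.0 / 3 818.0 × 100 = 47.6

Veltara: 8.4
Halbrook County: 47.6
Difference: +39.2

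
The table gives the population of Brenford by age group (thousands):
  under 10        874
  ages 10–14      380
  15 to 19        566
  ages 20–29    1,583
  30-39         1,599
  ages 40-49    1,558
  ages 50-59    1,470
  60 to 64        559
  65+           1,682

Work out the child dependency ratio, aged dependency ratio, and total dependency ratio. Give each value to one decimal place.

Youth dependency ratio: 17.1
Old-age dependency ratio: 22.9
Total dependency ratio: 40.0

0–14: 874 + 380 = 1,254
15–64: 566 + 1,583 + 1,599 + 1,558 + 1,470 + 559 = 7,335
65+: 1,682
Youth dependency ratio = 1,254 / 7,335 × 100 = 17.1
Old-age dependency ratio = 1,682 / 7,335 × 100 = 22.9
Total dependency ratio = (1,254 + 1,682) / 7,335 × 100 = 2,936 / 7,335 × 100 = 40.0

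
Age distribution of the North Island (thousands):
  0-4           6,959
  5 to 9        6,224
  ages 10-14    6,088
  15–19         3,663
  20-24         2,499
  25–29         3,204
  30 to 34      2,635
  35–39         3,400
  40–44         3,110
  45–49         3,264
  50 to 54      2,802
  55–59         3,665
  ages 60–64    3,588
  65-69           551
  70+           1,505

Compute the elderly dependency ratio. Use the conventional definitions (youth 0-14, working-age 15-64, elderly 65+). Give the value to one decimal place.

Old-age dependency ratio: 6.5

0–14: 6,959 + 6,224 + 6,088 = 19,271
15–64: 3,663 + 2,499 + 3,204 + 2,635 + 3,400 + 3,110 + 3,264 + 2,802 + 3,665 + 3,588 = 31,830
65+: 551 + 1,505 = 2,056
Old-age dependency ratio = 2,056 / 31,830 × 100 = 6.5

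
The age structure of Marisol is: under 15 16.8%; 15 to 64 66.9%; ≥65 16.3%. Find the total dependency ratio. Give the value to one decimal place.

Total dependency ratio: 49.5

Total dependency ratio = (16.8 + 16.3) / 66.9 × 100 = 33.1 / 66.9 × 100 = 49.5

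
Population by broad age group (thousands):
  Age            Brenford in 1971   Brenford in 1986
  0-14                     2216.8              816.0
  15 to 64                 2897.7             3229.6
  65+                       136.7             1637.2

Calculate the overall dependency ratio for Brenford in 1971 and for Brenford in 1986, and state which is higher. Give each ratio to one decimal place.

Brenford in 1971: 81.2
Brenford in 1986: 76.0
Higher: Brenford in 1971

Brenford in 1971: (2216.8 + 136.7) / 2897.7 × 100 = 2353.5 / 2897.7 × 100 = 81.2
Brenford in 1986: (816.0 + 1637.2) / 3229.6 × 100 = 2453.2 / 3229.6 × 100 = 76.0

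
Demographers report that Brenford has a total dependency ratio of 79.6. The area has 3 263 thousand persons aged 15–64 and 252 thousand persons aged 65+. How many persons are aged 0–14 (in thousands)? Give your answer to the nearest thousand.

Aged 0–14: 2 345

Total dependency ratio = (youth + elderly) / working-age × 100
79.6 = (Y + 252) / 3 263 × 100
⇒ 2 345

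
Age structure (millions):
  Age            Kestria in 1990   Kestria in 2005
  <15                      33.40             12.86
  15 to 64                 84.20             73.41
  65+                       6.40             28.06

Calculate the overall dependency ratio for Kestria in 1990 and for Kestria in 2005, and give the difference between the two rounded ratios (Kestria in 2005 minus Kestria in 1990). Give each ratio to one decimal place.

Kestria in 1990: 47.3
Kestria in 2005: 55.7
Difference: +8.4

Kestria in 1990: (33.40 + 6.40) / 84.20 × 100 = 39.80 / 84.20 × 100 = 47.3
Kestria in 2005: (12.86 + 28.06) / 73.41 × 100 = 40.92 / 73.41 × 100 = 55.7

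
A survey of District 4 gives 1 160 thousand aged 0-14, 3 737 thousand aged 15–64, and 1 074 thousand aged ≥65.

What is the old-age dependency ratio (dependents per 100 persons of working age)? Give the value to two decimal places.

Old-age dependency ratio = 1 074 / 3 737 × 100 = 28.74

Old-age dependency ratio: 28.74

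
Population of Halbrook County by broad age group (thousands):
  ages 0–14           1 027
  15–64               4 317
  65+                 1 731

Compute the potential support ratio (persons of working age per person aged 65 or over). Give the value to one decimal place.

Potential support ratio = 4 317 / 1 731 = 2.5

Potential support ratio: 2.5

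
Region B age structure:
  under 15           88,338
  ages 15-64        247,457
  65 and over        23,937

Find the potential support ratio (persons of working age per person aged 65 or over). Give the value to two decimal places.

Potential support ratio: 10.34

Potential support ratio = 247,457 / 23,937 = 10.34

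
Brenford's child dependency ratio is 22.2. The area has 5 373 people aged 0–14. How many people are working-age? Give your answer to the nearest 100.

Youth dependency ratio = youth / working-age × 100
22.2 = 5 373 / W × 100
⇒ 24 200

Working-age: 24 200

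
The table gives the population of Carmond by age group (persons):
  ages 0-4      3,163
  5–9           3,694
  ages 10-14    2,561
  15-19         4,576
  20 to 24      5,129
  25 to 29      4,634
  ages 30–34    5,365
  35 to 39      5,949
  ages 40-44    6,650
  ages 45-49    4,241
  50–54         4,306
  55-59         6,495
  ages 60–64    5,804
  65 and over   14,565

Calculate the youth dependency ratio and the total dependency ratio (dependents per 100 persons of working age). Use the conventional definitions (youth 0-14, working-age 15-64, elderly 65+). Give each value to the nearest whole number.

0–14: 3,163 + 3,694 + 2,561 = 9,418
15–64: 4,576 + 5,129 + 4,634 + 5,365 + 5,949 + 6,650 + 4,241 + 4,306 + 6,495 + 5,804 = 53,149
65+: 14,565
Youth dependency ratio = 9,418 / 53,149 × 100 = 18
Total dependency ratio = (9,418 + 14,565) / 53,149 × 100 = 23,983 / 53,149 × 100 = 45

Youth dependency ratio: 18
Total dependency ratio: 45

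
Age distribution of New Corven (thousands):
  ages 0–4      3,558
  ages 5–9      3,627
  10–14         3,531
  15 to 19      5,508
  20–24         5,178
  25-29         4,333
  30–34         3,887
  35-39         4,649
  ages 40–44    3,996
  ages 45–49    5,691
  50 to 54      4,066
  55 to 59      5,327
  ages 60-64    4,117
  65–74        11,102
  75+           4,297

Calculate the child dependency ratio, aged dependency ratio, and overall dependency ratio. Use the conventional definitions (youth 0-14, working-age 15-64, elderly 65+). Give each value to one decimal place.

Youth dependency ratio: 22.9
Old-age dependency ratio: 32.9
Total dependency ratio: 55.9

0–14: 3,558 + 3,627 + 3,531 = 10,716
15–64: 5,508 + 5,178 + 4,333 + 3,887 + 4,649 + 3,996 + 5,691 + 4,066 + 5,327 + 4,117 = 46,752
65+: 11,102 + 4,297 = 15,399
Youth dependency ratio = 10,716 / 46,752 × 100 = 22.9
Old-age dependency ratio = 15,399 / 46,752 × 100 = 32.9
Total dependency ratio = (10,716 + 15,399) / 46,752 × 100 = 26,115 / 46,752 × 100 = 55.9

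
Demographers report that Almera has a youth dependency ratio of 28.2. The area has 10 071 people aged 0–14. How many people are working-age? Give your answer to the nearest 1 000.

Working-age: 36 000

Youth dependency ratio = youth / working-age × 100
28.2 = 10 071 / W × 100
⇒ 36 000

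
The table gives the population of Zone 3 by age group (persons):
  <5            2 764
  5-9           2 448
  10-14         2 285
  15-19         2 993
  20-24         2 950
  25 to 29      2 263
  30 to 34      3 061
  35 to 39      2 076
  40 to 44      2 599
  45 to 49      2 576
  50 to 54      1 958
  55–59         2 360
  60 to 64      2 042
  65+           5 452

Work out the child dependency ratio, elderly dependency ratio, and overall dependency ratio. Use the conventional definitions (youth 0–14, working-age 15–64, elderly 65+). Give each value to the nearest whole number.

Youth dependency ratio: 30
Old-age dependency ratio: 22
Total dependency ratio: 52

0–14: 2 764 + 2 448 + 2 285 = 7 497
15–64: 2 993 + 2 950 + 2 263 + 3 061 + 2 076 + 2 599 + 2 576 + 1 958 + 2 360 + 2 042 = 24 878
65+: 5 452
Youth dependency ratio = 7 497 / 24 878 × 100 = 30
Old-age dependency ratio = 5 452 / 24 878 × 100 = 22
Total dependency ratio = (7 497 + 5 452) / 24 878 × 100 = 12 949 / 24 878 × 100 = 52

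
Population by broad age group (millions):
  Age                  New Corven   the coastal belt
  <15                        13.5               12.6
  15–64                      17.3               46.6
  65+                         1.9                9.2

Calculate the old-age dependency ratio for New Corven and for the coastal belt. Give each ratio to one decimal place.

New Corven: 11.0
the coastal belt: 19.7

New Corven: 1.9 / 17.3 × 100 = 11.0
the coastal belt: 9.2 / 46.6 × 100 = 19.7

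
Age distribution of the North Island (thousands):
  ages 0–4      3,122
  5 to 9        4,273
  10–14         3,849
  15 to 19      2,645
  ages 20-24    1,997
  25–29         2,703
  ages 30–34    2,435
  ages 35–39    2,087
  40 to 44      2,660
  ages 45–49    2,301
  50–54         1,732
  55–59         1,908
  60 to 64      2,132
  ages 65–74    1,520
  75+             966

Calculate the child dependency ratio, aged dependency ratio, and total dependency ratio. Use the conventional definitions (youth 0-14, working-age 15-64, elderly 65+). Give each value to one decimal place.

Youth dependency ratio: 49.8
Old-age dependency ratio: 11.0
Total dependency ratio: 60.8

0–14: 3,122 + 4,273 + 3,849 = 11,244
15–64: 2,645 + 1,997 + 2,703 + 2,435 + 2,087 + 2,660 + 2,301 + 1,732 + 1,908 + 2,132 = 22,600
65+: 1,520 + 966 = 2,486
Youth dependency ratio = 11,244 / 22,600 × 100 = 49.8
Old-age dependency ratio = 2,486 / 22,600 × 100 = 11.0
Total dependency ratio = (11,244 + 2,486) / 22,600 × 100 = 13,730 / 22,600 × 100 = 60.8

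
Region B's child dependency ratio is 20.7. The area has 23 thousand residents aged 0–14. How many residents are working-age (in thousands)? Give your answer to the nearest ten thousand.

Working-age: 110

Youth dependency ratio = youth / working-age × 100
20.7 = 23 / W × 100
⇒ 110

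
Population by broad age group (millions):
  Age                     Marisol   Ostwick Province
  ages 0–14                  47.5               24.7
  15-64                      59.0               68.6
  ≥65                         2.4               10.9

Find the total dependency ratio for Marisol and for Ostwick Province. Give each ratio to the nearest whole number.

Marisol: (47.5 + 2.4) / 59.0 × 100 = 49.9 / 59.0 × 100 = 85
Ostwick Province: (24.7 + 10.9) / 68.6 × 100 = 35.6 / 68.6 × 100 = 52

Marisol: 85
Ostwick Province: 52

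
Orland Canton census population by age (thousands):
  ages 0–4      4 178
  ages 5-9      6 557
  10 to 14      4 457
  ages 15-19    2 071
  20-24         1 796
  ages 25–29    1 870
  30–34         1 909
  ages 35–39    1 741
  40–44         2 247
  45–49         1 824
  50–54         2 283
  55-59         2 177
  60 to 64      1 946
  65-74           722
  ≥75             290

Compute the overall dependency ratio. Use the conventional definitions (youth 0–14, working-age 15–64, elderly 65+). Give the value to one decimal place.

Total dependency ratio: 81.6

0–14: 4 178 + 6 557 + 4 457 = 15 192
15–64: 2 071 + 1 796 + 1 870 + 1 909 + 1 741 + 2 247 + 1 824 + 2 283 + 2 177 + 1 946 = 19 864
65+: 722 + 290 = 1 012
Total dependency ratio = (15 192 + 1 012) / 19 864 × 100 = 16 204 / 19 864 × 100 = 81.6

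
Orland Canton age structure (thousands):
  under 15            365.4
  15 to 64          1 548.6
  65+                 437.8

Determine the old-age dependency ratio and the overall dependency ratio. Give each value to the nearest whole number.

Old-age dependency ratio: 28
Total dependency ratio: 52

Old-age dependency ratio = 437.8 / 1 548.6 × 100 = 28
Total dependency ratio = (365.4 + 437.8) / 1 548.6 × 100 = 803.2 / 1 548.6 × 100 = 52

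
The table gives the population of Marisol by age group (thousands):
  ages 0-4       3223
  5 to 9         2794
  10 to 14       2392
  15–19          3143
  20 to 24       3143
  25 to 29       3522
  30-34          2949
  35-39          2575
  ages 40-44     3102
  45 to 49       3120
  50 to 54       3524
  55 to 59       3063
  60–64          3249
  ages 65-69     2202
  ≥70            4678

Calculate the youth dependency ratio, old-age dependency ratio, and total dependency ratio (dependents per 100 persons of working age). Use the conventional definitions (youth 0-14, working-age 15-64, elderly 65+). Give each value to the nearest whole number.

Youth dependency ratio: 27
Old-age dependency ratio: 22
Total dependency ratio: 49

0–14: 3223 + 2794 + 2392 = 8409
15–64: 3143 + 3143 + 3522 + 2949 + 2575 + 3102 + 3120 + 3524 + 3063 + 3249 = 31390
65+: 2202 + 4678 = 6880
Youth dependency ratio = 8409 / 31390 × 100 = 27
Old-age dependency ratio = 6880 / 31390 × 100 = 22
Total dependency ratio = (8409 + 6880) / 31390 × 100 = 15289 / 31390 × 100 = 49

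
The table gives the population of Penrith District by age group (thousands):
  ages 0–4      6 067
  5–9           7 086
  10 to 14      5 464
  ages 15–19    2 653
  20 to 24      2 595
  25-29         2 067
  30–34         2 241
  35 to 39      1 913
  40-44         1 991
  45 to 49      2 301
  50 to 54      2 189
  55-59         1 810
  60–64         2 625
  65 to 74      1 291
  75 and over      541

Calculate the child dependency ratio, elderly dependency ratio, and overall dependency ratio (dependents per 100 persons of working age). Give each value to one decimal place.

Youth dependency ratio: 83.2
Old-age dependency ratio: 8.2
Total dependency ratio: 91.4

0–14: 6 067 + 7 086 + 5 464 = 18 617
15–64: 2 653 + 2 595 + 2 067 + 2 241 + 1 913 + 1 991 + 2 301 + 2 189 + 1 810 + 2 625 = 22 385
65+: 1 291 + 541 = 1 832
Youth dependency ratio = 18 617 / 22 385 × 100 = 83.2
Old-age dependency ratio = 1 832 / 22 385 × 100 = 8.2
Total dependency ratio = (18 617 + 1 832) / 22 385 × 100 = 20 449 / 22 385 × 100 = 91.4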